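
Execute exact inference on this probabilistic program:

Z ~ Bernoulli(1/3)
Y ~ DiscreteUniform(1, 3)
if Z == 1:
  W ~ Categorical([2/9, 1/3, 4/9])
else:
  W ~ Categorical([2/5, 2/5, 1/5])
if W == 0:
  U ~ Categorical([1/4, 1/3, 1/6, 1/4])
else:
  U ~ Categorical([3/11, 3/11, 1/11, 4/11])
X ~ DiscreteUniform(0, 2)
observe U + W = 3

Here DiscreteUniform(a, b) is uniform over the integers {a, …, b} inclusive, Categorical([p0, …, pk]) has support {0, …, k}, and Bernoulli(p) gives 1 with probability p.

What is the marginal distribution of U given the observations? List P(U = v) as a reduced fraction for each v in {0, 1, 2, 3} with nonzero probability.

P(U=1) = 228/583, P(U=2) = 102/583, P(U=3) = 23/53

Enumerate traces; 54 have nonzero weight after conditioning:
  (Z=0, Y=1, W=0, U=3, X=0) weight 1/135
  (Z=0, Y=1, W=0, U=3, X=1) weight 1/135
  (Z=0, Y=1, W=0, U=3, X=2) weight 1/135
  (Z=0, Y=1, W=1, U=2, X=0) weight 4/1485
  (Z=0, Y=1, W=1, U=2, X=1) weight 4/1485
  (Z=0, Y=1, W=1, U=2, X=2) weight 4/1485
  (Z=0, Y=1, W=2, U=1, X=0) weight 2/495
  (Z=0, Y=1, W=2, U=1, X=1) weight 2/495
  … 46 more
Group by U:
  weight(U=1) = 38/495
  weight(U=2) = 17/495
  weight(U=3) = 23/270
Total weight = 38/495 + 17/495 + 23/270 = 53/270
P(U=1 | obs) = 38/495 / 53/270 = 228/583
P(U=2 | obs) = 17/495 / 53/270 = 102/583
P(U=3 | obs) = 23/270 / 53/270 = 23/53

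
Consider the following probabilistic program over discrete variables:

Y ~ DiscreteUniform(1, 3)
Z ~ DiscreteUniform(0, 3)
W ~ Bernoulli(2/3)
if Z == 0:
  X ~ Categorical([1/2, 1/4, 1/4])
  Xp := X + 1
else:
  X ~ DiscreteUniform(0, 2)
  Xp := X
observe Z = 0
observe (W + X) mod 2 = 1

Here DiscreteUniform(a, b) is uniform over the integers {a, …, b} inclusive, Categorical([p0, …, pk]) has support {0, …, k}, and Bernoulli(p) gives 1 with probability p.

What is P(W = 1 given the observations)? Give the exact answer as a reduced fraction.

Enumerate traces; 9 have nonzero weight after conditioning:
  (Y=1, Z=0, W=0, X=1) weight 1/144
  (Y=1, Z=0, W=1, X=0) weight 1/36
  (Y=1, Z=0, W=1, X=2) weight 1/72
  (Y=2, Z=0, W=0, X=1) weight 1/144
  (Y=2, Z=0, W=1, X=0) weight 1/36
  (Y=2, Z=0, W=1, X=2) weight 1/72
  (Y=3, Z=0, W=0, X=1) weight 1/144
  (Y=3, Z=0, W=1, X=0) weight 1/36
  … 1 more
Group by W:
  weight(W=0) = 1/48
  weight(W=1) = 1/8
Total weight = 1/48 + 1/8 = 7/48
P(W=0 | obs) = 1/48 / 7/48 = 1/7
P(W=1 | obs) = 1/8 / 7/48 = 6/7

P(W = 1 | obs) = 6/7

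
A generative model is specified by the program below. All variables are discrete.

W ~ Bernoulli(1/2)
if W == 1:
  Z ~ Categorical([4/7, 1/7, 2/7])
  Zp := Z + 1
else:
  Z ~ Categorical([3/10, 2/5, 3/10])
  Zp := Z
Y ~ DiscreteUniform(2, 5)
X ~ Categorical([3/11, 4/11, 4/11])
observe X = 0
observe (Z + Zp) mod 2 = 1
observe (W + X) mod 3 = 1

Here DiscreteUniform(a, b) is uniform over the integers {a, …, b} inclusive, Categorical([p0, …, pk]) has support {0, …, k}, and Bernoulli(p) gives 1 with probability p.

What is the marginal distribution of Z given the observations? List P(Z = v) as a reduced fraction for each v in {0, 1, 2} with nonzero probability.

Enumerate traces; 12 have nonzero weight after conditioning:
  (W=1, Z=0, Y=2, X=0) weight 3/154
  (W=1, Z=0, Y=3, X=0) weight 3/154
  (W=1, Z=0, Y=4, X=0) weight 3/154
  (W=1, Z=0, Y=5, X=0) weight 3/154
  (W=1, Z=1, Y=2, X=0) weight 3/616
  (W=1, Z=1, Y=3, X=0) weight 3/616
  (W=1, Z=1, Y=4, X=0) weight 3/616
  (W=1, Z=1, Y=5, X=0) weight 3/616
  (W=1, Z=2, Y=2, X=0) weight 3/308
  … 3 more
Group by Z:
  weight(Z=0) = 6/77
  weight(Z=1) = 3/154
  weight(Z=2) = 3/77
Total weight = 6/77 + 3/154 + 3/77 = 3/22
P(Z=0 | obs) = 6/77 / 3/22 = 4/7
P(Z=1 | obs) = 3/154 / 3/22 = 1/7
P(Z=2 | obs) = 3/77 / 3/22 = 2/7

P(Z=0) = 4/7, P(Z=1) = 1/7, P(Z=2) = 2/7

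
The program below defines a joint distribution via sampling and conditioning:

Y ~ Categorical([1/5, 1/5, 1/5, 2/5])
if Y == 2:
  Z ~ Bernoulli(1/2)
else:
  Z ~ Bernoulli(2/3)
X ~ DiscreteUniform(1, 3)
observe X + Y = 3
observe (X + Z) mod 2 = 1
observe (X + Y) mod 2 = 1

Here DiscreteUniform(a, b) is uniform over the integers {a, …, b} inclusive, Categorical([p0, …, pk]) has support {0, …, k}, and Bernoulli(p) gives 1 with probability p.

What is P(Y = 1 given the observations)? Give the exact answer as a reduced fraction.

Enumerate traces; 3 have nonzero weight after conditioning:
  (Y=0, Z=0, X=3) weight 1/45
  (Y=1, Z=1, X=2) weight 2/45
  (Y=2, Z=0, X=1) weight 1/30
Group by Y:
  weight(Y=0) = 1/45
  weight(Y=1) = 2/45
  weight(Y=2) = 1/30
Total weight = 1/45 + 2/45 + 1/30 = 1/10
P(Y=0 | obs) = 1/45 / 1/10 = 2/9
P(Y=1 | obs) = 2/45 / 1/10 = 4/9
P(Y=2 | obs) = 1/30 / 1/10 = 1/3

P(Y = 1 | obs) = 4/9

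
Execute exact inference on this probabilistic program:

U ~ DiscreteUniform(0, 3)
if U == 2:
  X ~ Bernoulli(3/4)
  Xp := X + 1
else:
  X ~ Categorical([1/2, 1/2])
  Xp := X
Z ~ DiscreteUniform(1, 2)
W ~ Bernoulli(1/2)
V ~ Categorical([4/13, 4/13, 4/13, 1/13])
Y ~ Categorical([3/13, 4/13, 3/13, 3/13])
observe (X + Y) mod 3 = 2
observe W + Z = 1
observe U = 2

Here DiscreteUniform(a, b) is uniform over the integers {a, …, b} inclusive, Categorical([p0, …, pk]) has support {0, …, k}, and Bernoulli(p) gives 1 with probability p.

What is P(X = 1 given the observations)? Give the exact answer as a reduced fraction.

P(X = 1 | obs) = 4/5

Enumerate traces; 8 have nonzero weight after conditioning:
  (U=2, X=0, Z=1, W=0, V=0, Y=2) weight 3/2704
  (U=2, X=0, Z=1, W=0, V=1, Y=2) weight 3/2704
  (U=2, X=0, Z=1, W=0, V=2, Y=2) weight 3/2704
  (U=2, X=0, Z=1, W=0, V=3, Y=2) weight 3/10816
  (U=2, X=1, Z=1, W=0, V=0, Y=1) weight 3/676
  (U=2, X=1, Z=1, W=0, V=1, Y=1) weight 3/676
  (U=2, X=1, Z=1, W=0, V=2, Y=1) weight 3/676
  (U=2, X=1, Z=1, W=0, V=3, Y=1) weight 3/2704
Group by X:
  weight(X=0) = 3/832
  weight(X=1) = 3/208
Total weight = 3/832 + 3/208 = 15/832
P(X=0 | obs) = 3/832 / 15/832 = 1/5
P(X=1 | obs) = 3/208 / 15/832 = 4/5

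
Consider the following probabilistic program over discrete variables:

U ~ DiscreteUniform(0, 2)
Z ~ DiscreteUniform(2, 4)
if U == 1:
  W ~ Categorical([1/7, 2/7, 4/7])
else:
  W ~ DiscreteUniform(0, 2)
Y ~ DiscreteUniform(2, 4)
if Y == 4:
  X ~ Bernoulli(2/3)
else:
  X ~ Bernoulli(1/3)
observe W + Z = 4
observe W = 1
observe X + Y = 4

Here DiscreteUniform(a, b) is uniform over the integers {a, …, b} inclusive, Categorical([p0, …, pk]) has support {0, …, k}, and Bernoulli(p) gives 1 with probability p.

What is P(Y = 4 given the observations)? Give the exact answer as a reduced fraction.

P(Y = 4 | obs) = 1/2

Enumerate traces; 6 have nonzero weight after conditioning:
  (U=0, Z=3, W=1, Y=3, X=1) weight 1/243
  (U=0, Z=3, W=1, Y=4, X=0) weight 1/243
  (U=1, Z=3, W=1, Y=3, X=1) weight 2/567
  (U=1, Z=3, W=1, Y=4, X=0) weight 2/567
  (U=2, Z=3, W=1, Y=3, X=1) weight 1/243
  (U=2, Z=3, W=1, Y=4, X=0) weight 1/243
Group by Y:
  weight(Y=3) = 20/1701
  weight(Y=4) = 20/1701
Total weight = 20/1701 + 20/1701 = 40/1701
P(Y=3 | obs) = 20/1701 / 40/1701 = 1/2
P(Y=4 | obs) = 20/1701 / 40/1701 = 1/2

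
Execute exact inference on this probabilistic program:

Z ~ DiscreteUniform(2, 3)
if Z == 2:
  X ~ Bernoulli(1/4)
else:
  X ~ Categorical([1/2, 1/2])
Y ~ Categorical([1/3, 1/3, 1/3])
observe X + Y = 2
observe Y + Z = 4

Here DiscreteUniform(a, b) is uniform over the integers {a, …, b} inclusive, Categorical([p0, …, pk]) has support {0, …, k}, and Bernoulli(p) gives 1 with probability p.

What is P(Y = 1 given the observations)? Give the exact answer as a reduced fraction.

Enumerate traces; 2 have nonzero weight after conditioning:
  (Z=2, X=0, Y=2) weight 1/8
  (Z=3, X=1, Y=1) weight 1/12
Group by Y:
  weight(Y=1) = 1/12
  weight(Y=2) = 1/8
Total weight = 1/12 + 1/8 = 5/24
P(Y=1 | obs) = 1/12 / 5/24 = 2/5
P(Y=2 | obs) = 1/8 / 5/24 = 3/5

P(Y = 1 | obs) = 2/5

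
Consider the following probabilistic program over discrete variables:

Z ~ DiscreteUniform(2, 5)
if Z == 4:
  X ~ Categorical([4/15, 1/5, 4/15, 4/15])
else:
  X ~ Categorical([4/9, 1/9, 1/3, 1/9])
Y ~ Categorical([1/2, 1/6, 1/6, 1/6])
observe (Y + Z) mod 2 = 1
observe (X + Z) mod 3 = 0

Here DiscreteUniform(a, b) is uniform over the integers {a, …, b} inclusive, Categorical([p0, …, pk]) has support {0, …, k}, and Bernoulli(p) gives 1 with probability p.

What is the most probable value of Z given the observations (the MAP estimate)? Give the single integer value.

Enumerate traces; 10 have nonzero weight after conditioning:
  (Z=2, X=1, Y=1) weight 1/216
  (Z=2, X=1, Y=3) weight 1/216
  (Z=3, X=0, Y=0) weight 1/18
  (Z=3, X=0, Y=2) weight 1/54
  (Z=3, X=3, Y=0) weight 1/72
  (Z=3, X=3, Y=2) weight 1/216
  (Z=4, X=2, Y=1) weight 1/90
  (Z=4, X=2, Y=3) weight 1/90
  (Z=5, X=1, Y=0) weight 1/72
  … 1 more
Group by Z:
  weight(Z=2) = 1/108
  weight(Z=3) = 5/54
  weight(Z=4) = 1/45
  weight(Z=5) = 1/54
Total weight = 1/108 + 5/54 + 1/45 + 1/54 = 77/540
P(Z=2 | obs) = 1/108 / 77/540 = 5/77
P(Z=3 | obs) = 5/54 / 77/540 = 50/77
P(Z=4 | obs) = 1/45 / 77/540 = 12/77
P(Z=5 | obs) = 1/54 / 77/540 = 10/77
argmax = 3

argmax_v P(Z = v | obs) = 3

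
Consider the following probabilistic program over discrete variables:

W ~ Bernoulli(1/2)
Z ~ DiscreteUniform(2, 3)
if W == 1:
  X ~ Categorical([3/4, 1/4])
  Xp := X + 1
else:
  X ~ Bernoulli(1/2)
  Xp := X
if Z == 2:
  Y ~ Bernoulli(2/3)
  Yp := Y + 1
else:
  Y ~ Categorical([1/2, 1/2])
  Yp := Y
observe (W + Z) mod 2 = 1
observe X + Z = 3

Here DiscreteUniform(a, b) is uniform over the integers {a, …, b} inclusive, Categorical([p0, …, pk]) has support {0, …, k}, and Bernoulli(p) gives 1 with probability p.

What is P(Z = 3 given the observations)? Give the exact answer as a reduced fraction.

P(Z = 3 | obs) = 2/3

Enumerate traces; 4 have nonzero weight after conditioning:
  (W=0, Z=3, X=0, Y=0) weight 1/16
  (W=0, Z=3, X=0, Y=1) weight 1/16
  (W=1, Z=2, X=1, Y=0) weight 1/48
  (W=1, Z=2, X=1, Y=1) weight 1/24
Group by Z:
  weight(Z=2) = 1/16
  weight(Z=3) = 1/8
Total weight = 1/16 + 1/8 = 3/16
P(Z=2 | obs) = 1/16 / 3/16 = 1/3
P(Z=3 | obs) = 1/8 / 3/16 = 2/3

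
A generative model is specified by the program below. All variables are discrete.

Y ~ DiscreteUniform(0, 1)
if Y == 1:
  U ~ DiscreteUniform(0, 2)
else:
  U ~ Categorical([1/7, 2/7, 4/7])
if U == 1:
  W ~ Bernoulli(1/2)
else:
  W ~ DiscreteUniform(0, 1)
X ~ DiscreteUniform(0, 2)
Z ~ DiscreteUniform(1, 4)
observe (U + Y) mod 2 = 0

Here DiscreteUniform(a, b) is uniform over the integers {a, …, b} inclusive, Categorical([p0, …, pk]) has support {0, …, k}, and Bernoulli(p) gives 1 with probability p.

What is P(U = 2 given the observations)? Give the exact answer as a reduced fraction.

P(U = 2 | obs) = 6/11

Enumerate traces; 72 have nonzero weight after conditioning:
  (Y=0, U=0, W=0, X=0, Z=1) weight 1/336
  (Y=0, U=0, W=0, X=0, Z=2) weight 1/336
  (Y=0, U=0, W=0, X=0, Z=3) weight 1/336
  (Y=0, U=0, W=0, X=0, Z=4) weight 1/336
  (Y=0, U=0, W=0, X=1, Z=1) weight 1/336
  (Y=0, U=0, W=0, X=1, Z=2) weight 1/336
  (Y=0, U=0, W=0, X=1, Z=3) weight 1/336
  (Y=0, U=0, W=0, X=1, Z=4) weight 1/336
  (Y=0, U=2, W=0, X=0, Z=1) weight 1/84
  (Y=1, U=1, W=0, X=0, Z=1) weight 1/144
  … 62 more
Group by U:
  weight(U=0) = 1/14
  weight(U=1) = 1/6
  weight(U=2) = 2/7
Total weight = 1/14 + 1/6 + 2/7 = 11/21
P(U=0 | obs) = 1/14 / 11/21 = 3/22
P(U=1 | obs) = 1/6 / 11/21 = 7/22
P(U=2 | obs) = 2/7 / 11/21 = 6/11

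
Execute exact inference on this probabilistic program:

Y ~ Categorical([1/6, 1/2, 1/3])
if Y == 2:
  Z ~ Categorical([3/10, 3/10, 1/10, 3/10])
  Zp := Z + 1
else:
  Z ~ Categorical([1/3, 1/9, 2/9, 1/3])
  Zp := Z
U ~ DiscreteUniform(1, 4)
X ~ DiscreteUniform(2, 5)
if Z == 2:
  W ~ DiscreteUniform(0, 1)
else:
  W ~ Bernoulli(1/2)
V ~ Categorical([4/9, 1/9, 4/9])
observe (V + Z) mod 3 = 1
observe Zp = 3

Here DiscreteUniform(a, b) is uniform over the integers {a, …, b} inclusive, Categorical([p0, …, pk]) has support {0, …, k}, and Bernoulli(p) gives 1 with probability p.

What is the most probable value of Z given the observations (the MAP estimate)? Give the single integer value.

Enumerate traces; 96 have nonzero weight after conditioning:
  (Y=0, Z=3, U=1, X=2, W=0, V=1) weight 1/5184
  (Y=0, Z=3, U=1, X=2, W=1, V=1) weight 1/5184
  (Y=0, Z=3, U=1, X=3, W=0, V=1) weight 1/5184
  (Y=0, Z=3, U=1, X=3, W=1, V=1) weight 1/5184
  (Y=0, Z=3, U=1, X=4, W=0, V=1) weight 1/5184
  (Y=0, Z=3, U=1, X=4, W=1, V=1) weight 1/5184
  (Y=0, Z=3, U=1, X=5, W=0, V=1) weight 1/5184
  (Y=0, Z=3, U=1, X=5, W=1, V=1) weight 1/5184
  (Y=2, Z=2, U=1, X=2, W=0, V=2) weight 1/2160
  … 87 more
Group by Z:
  weight(Z=2) = 2/135
  weight(Z=3) = 2/81
Total weight = 2/135 + 2/81 = 16/405
P(Z=2 | obs) = 2/135 / 16/405 = 3/8
P(Z=3 | obs) = 2/81 / 16/405 = 5/8
argmax = 3

argmax_v P(Z = v | obs) = 3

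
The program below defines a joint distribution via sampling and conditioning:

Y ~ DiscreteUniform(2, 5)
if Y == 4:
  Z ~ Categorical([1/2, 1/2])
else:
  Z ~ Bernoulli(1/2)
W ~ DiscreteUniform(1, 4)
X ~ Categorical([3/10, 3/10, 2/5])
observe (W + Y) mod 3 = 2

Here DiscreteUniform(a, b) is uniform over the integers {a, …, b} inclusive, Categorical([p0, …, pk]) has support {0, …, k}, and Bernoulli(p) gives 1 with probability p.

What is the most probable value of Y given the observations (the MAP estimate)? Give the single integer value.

argmax_v P(Y = v | obs) = 4

Enumerate traces; 30 have nonzero weight after conditioning:
  (Y=2, Z=0, W=3, X=0) weight 3/320
  (Y=2, Z=0, W=3, X=1) weight 3/320
  (Y=2, Z=0, W=3, X=2) weight 1/80
  (Y=2, Z=1, W=3, X=0) weight 3/320
  (Y=2, Z=1, W=3, X=1) weight 3/320
  (Y=2, Z=1, W=3, X=2) weight 1/80
  (Y=3, Z=0, W=2, X=0) weight 3/320
  (Y=3, Z=0, W=2, X=1) weight 3/320
  (Y=4, Z=0, W=1, X=0) weight 3/320
  (Y=5, Z=0, W=3, X=0) weight 3/320
  … 20 more
Group by Y:
  weight(Y=2) = 1/16
  weight(Y=3) = 1/16
  weight(Y=4) = 1/8
  weight(Y=5) = 1/16
Total weight = 1/16 + 1/16 + 1/8 + 1/16 = 5/16
P(Y=2 | obs) = 1/16 / 5/16 = 1/5
P(Y=3 | obs) = 1/16 / 5/16 = 1/5
P(Y=4 | obs) = 1/8 / 5/16 = 2/5
P(Y=5 | obs) = 1/16 / 5/16 = 1/5
argmax = 4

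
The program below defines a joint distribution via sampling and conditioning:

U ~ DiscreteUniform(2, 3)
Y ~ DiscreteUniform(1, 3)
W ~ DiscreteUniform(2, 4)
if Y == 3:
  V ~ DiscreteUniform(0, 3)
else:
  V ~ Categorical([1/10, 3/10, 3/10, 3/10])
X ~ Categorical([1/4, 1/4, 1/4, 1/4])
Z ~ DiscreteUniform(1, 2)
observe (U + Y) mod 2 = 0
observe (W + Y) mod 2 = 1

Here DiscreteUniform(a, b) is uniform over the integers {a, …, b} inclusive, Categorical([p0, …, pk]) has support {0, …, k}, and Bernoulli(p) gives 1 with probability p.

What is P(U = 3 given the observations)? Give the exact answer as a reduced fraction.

P(U = 3 | obs) = 4/5

Enumerate traces; 160 have nonzero weight after conditioning:
  (U=2, Y=2, W=3, V=0, X=0, Z=1) weight 1/1440
  (U=2, Y=2, W=3, V=0, X=0, Z=2) weight 1/1440
  (U=2, Y=2, W=3, V=0, X=1, Z=1) weight 1/1440
  (U=2, Y=2, W=3, V=0, X=1, Z=2) weight 1/1440
  (U=2, Y=2, W=3, V=0, X=2, Z=1) weight 1/1440
  (U=2, Y=2, W=3, V=0, X=2, Z=2) weight 1/1440
  (U=2, Y=2, W=3, V=0, X=3, Z=1) weight 1/1440
  (U=2, Y=2, W=3, V=0, X=3, Z=2) weight 1/1440
  (U=3, Y=1, W=2, V=0, X=0, Z=1) weight 1/1440
  … 151 more
Group by U:
  weight(U=2) = 1/18
  weight(U=3) = 2/9
Total weight = 1/18 + 2/9 = 5/18
P(U=2 | obs) = 1/18 / 5/18 = 1/5
P(U=3 | obs) = 2/9 / 5/18 = 4/5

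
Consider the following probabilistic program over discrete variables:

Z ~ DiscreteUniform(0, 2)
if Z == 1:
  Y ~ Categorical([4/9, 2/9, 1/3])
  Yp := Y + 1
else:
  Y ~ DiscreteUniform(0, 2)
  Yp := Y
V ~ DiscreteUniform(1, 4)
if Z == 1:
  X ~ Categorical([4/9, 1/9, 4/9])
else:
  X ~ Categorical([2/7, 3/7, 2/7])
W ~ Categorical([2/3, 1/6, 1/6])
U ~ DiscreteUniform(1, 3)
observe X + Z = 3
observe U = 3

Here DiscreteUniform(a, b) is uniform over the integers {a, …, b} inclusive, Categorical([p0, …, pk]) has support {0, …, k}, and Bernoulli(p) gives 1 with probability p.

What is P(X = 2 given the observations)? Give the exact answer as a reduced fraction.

Enumerate traces; 72 have nonzero weight after conditioning:
  (Z=1, Y=0, V=1, X=2, W=0, U=3) weight 8/2187
  (Z=1, Y=0, V=1, X=2, W=1, U=3) weight 2/2187
  (Z=1, Y=0, V=1, X=2, W=2, U=3) weight 2/2187
  (Z=1, Y=0, V=2, X=2, W=0, U=3) weight 8/2187
  (Z=1, Y=0, V=2, X=2, W=1, U=3) weight 2/2187
  (Z=1, Y=0, V=2, X=2, W=2, U=3) weight 2/2187
  (Z=1, Y=0, V=3, X=2, W=0, U=3) weight 8/2187
  (Z=1, Y=0, V=3, X=2, W=1, U=3) weight 2/2187
  (Z=2, Y=0, V=1, X=1, W=0, U=3) weight 1/378
  … 63 more
Group by X:
  weight(X=1) = 1/21
  weight(X=2) = 4/81
Total weight = 1/21 + 4/81 = 55/567
P(X=1 | obs) = 1/21 / 55/567 = 27/55
P(X=2 | obs) = 4/81 / 55/567 = 28/55

P(X = 2 | obs) = 28/55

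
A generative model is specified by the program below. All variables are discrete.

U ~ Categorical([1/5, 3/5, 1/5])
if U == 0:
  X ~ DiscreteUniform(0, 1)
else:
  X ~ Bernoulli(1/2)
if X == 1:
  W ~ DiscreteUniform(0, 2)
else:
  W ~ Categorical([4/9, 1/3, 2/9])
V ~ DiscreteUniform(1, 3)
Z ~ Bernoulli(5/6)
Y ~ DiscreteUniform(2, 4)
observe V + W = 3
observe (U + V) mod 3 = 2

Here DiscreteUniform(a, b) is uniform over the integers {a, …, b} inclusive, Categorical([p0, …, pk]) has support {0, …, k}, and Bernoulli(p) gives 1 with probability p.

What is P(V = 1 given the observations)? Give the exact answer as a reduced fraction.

Enumerate traces; 36 have nonzero weight after conditioning:
  (U=0, X=0, W=1, V=2, Z=0, Y=2) weight 1/1620
  (U=0, X=0, W=1, V=2, Z=0, Y=3) weight 1/1620
  (U=0, X=0, W=1, V=2, Z=0, Y=4) weight 1/1620
  (U=0, X=0, W=1, V=2, Z=1, Y=2) weight 1/324
  (U=0, X=0, W=1, V=2, Z=1, Y=3) weight 1/324
  (U=0, X=0, W=1, V=2, Z=1, Y=4) weight 1/324
  (U=0, X=1, W=1, V=2, Z=0, Y=2) weight 1/1620
  (U=0, X=1, W=1, V=2, Z=0, Y=3) weight 1/1620
  (U=1, X=0, W=2, V=1, Z=0, Y=2) weight 1/810
  (U=2, X=0, W=0, V=3, Z=0, Y=2) weight 1/1215
  … 26 more
Group by V:
  weight(V=1) = 1/18
  weight(V=2) = 1/45
  weight(V=3) = 7/270
Total weight = 1/18 + 1/45 + 7/270 = 14/135
P(V=1 | obs) = 1/18 / 14/135 = 15/28
P(V=2 | obs) = 1/45 / 14/135 = 3/14
P(V=3 | obs) = 7/270 / 14/135 = 1/4

P(V = 1 | obs) = 15/28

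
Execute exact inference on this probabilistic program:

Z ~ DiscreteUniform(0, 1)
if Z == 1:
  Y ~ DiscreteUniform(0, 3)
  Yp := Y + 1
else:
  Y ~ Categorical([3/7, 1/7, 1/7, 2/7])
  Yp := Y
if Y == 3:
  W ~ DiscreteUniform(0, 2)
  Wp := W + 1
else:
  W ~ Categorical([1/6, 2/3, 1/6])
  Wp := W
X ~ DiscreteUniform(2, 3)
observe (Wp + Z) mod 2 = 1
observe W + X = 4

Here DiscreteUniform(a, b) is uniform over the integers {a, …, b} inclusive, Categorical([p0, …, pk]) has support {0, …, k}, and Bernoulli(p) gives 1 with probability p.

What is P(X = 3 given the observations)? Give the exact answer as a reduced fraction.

P(X = 3 | obs) = 94/131

Enumerate traces; 8 have nonzero weight after conditioning:
  (Z=0, Y=0, W=1, X=3) weight 1/14
  (Z=0, Y=1, W=1, X=3) weight 1/42
  (Z=0, Y=2, W=1, X=3) weight 1/42
  (Z=0, Y=3, W=2, X=2) weight 1/42
  (Z=1, Y=0, W=2, X=2) weight 1/96
  (Z=1, Y=1, W=2, X=2) weight 1/96
  (Z=1, Y=2, W=2, X=2) weight 1/96
  (Z=1, Y=3, W=1, X=3) weight 1/48
Group by X:
  weight(X=2) = 37/672
  weight(X=3) = 47/336
Total weight = 37/672 + 47/336 = 131/672
P(X=2 | obs) = 37/672 / 131/672 = 37/131
P(X=3 | obs) = 47/336 / 131/672 = 94/131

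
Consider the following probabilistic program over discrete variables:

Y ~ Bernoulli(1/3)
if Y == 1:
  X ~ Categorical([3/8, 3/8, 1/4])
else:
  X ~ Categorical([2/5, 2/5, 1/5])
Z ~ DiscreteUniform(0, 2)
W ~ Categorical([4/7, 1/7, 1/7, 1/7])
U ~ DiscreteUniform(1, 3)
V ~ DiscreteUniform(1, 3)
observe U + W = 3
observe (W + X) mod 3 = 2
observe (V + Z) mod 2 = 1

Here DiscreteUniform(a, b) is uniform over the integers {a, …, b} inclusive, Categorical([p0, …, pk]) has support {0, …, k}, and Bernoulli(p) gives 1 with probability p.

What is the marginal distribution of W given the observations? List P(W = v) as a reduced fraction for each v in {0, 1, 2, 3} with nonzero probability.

P(W=0) = 52/99, P(W=1) = 47/198, P(W=2) = 47/198

Enumerate traces; 30 have nonzero weight after conditioning:
  (Y=0, X=0, Z=0, W=2, U=1, V=1) weight 4/2835
  (Y=0, X=0, Z=0, W=2, U=1, V=3) weight 4/2835
  (Y=0, X=0, Z=1, W=2, U=1, V=2) weight 4/2835
  (Y=0, X=0, Z=2, W=2, U=1, V=1) weight 4/2835
  (Y=0, X=0, Z=2, W=2, U=1, V=3) weight 4/2835
  (Y=0, X=1, Z=0, W=1, U=2, V=1) weight 4/2835
  (Y=0, X=1, Z=0, W=1, U=2, V=3) weight 4/2835
  (Y=0, X=1, Z=1, W=1, U=2, V=2) weight 4/2835
  (Y=0, X=2, Z=0, W=0, U=3, V=1) weight 8/2835
  … 21 more
Group by W:
  weight(W=0) = 13/567
  weight(W=1) = 47/4536
  weight(W=2) = 47/4536
Total weight = 13/567 + 47/4536 + 47/4536 = 11/252
P(W=0 | obs) = 13/567 / 11/252 = 52/99
P(W=1 | obs) = 47/4536 / 11/252 = 47/198
P(W=2 | obs) = 47/4536 / 11/252 = 47/198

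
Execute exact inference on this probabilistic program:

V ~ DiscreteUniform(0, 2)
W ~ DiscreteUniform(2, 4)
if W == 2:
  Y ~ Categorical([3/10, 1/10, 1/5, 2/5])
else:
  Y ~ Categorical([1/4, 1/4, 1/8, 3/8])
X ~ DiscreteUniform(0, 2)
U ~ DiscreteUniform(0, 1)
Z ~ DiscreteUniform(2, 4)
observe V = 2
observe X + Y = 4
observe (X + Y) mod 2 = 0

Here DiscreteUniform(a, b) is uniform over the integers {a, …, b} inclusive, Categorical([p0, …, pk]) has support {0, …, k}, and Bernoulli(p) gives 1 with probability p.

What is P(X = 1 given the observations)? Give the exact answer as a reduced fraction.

Enumerate traces; 36 have nonzero weight after conditioning:
  (V=2, W=2, Y=2, X=2, U=0, Z=2) weight 1/810
  (V=2, W=2, Y=2, X=2, U=0, Z=3) weight 1/810
  (V=2, W=2, Y=2, X=2, U=0, Z=4) weight 1/810
  (V=2, W=2, Y=2, X=2, U=1, Z=2) weight 1/810
  (V=2, W=2, Y=2, X=2, U=1, Z=3) weight 1/810
  (V=2, W=2, Y=2, X=2, U=1, Z=4) weight 1/810
  (V=2, W=2, Y=3, X=1, U=0, Z=2) weight 1/405
  (V=2, W=2, Y=3, X=1, U=0, Z=3) weight 1/405
  … 28 more
Group by X:
  weight(X=1) = 23/540
  weight(X=2) = 1/60
Total weight = 23/540 + 1/60 = 8/135
P(X=1 | obs) = 23/540 / 8/135 = 23/32
P(X=2 | obs) = 1/60 / 8/135 = 9/32

P(X = 1 | obs) = 23/32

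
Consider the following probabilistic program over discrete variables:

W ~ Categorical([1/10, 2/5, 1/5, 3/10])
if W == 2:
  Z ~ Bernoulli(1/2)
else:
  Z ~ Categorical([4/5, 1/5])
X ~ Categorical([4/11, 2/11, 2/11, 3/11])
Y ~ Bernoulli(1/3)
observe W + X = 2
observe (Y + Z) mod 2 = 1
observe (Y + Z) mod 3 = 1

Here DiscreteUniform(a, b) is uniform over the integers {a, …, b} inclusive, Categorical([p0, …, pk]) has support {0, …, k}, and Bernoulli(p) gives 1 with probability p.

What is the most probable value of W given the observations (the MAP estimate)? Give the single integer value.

argmax_v P(W = v | obs) = 2

Enumerate traces; 6 have nonzero weight after conditioning:
  (W=0, Z=0, X=2, Y=1) weight 4/825
  (W=0, Z=1, X=2, Y=0) weight 2/825
  (W=1, Z=0, X=1, Y=1) weight 16/825
  (W=1, Z=1, X=1, Y=0) weight 8/825
  (W=2, Z=0, X=0, Y=1) weight 2/165
  (W=2, Z=1, X=0, Y=0) weight 4/165
Group by W:
  weight(W=0) = 2/275
  weight(W=1) = 8/275
  weight(W=2) = 2/55
Total weight = 2/275 + 8/275 + 2/55 = 4/55
P(W=0 | obs) = 2/275 / 4/55 = 1/10
P(W=1 | obs) = 8/275 / 4/55 = 2/5
P(W=2 | obs) = 2/55 / 4/55 = 1/2
argmax = 2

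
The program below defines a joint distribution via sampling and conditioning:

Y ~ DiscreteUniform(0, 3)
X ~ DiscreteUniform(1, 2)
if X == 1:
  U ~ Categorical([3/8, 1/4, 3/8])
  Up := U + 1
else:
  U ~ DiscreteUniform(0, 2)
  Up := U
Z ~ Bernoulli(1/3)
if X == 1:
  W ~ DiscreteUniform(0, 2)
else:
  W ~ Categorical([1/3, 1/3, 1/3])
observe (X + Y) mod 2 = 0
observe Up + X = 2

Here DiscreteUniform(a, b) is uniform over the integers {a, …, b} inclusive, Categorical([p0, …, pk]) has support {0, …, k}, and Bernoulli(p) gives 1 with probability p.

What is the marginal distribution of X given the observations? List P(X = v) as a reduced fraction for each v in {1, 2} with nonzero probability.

Enumerate traces; 24 have nonzero weight after conditioning:
  (Y=0, X=2, U=0, Z=0, W=0) weight 1/108
  (Y=0, X=2, U=0, Z=0, W=1) weight 1/108
  (Y=0, X=2, U=0, Z=0, W=2) weight 1/108
  (Y=0, X=2, U=0, Z=1, W=0) weight 1/216
  (Y=0, X=2, U=0, Z=1, W=1) weight 1/216
  (Y=0, X=2, U=0, Z=1, W=2) weight 1/216
  (Y=1, X=1, U=0, Z=0, W=0) weight 1/96
  (Y=1, X=1, U=0, Z=0, W=1) weight 1/96
  … 16 more
Group by X:
  weight(X=1) = 3/32
  weight(X=2) = 1/12
Total weight = 3/32 + 1/12 = 17/96
P(X=1 | obs) = 3/32 / 17/96 = 9/17
P(X=2 | obs) = 1/12 / 17/96 = 8/17

P(X=1) = 9/17, P(X=2) = 8/17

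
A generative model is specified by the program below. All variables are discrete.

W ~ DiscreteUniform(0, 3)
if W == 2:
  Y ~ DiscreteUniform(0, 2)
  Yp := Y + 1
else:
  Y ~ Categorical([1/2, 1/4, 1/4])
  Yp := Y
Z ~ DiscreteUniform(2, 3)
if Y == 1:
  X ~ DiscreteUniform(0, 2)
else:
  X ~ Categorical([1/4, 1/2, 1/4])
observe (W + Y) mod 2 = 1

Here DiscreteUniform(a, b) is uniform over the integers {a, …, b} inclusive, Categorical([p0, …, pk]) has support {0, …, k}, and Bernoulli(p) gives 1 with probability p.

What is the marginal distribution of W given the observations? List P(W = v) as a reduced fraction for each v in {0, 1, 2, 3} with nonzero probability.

P(W=0) = 3/25, P(W=1) = 9/25, P(W=2) = 4/25, P(W=3) = 9/25

Enumerate traces; 36 have nonzero weight after conditioning:
  (W=0, Y=1, Z=2, X=0) weight 1/96
  (W=0, Y=1, Z=2, X=1) weight 1/96
  (W=0, Y=1, Z=2, X=2) weight 1/96
  (W=0, Y=1, Z=3, X=0) weight 1/96
  (W=0, Y=1, Z=3, X=1) weight 1/96
  (W=0, Y=1, Z=3, X=2) weight 1/96
  (W=1, Y=0, Z=2, X=0) weight 1/64
  (W=1, Y=0, Z=2, X=1) weight 1/32
  (W=2, Y=1, Z=2, X=0) weight 1/72
  (W=3, Y=0, Z=2, X=0) weight 1/64
  … 26 more
Group by W:
  weight(W=0) = 1/16
  weight(W=1) = 3/16
  weight(W=2) = 1/12
  weight(W=3) = 3/16
Total weight = 1/16 + 3/16 + 1/12 + 3/16 = 25/48
P(W=0 | obs) = 1/16 / 25/48 = 3/25
P(W=1 | obs) = 3/16 / 25/48 = 9/25
P(W=2 | obs) = 1/12 / 25/48 = 4/25
P(W=3 | obs) = 3/16 / 25/48 = 9/25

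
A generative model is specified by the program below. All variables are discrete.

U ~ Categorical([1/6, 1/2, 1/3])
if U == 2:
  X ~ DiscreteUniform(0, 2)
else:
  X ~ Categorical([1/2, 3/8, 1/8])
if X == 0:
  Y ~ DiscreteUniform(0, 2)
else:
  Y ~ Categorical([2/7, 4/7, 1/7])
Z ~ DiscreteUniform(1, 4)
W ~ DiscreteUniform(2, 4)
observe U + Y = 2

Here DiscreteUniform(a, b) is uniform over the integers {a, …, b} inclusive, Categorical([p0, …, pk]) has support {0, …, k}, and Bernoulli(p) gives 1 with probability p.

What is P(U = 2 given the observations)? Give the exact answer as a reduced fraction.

Enumerate traces; 108 have nonzero weight after conditioning:
  (U=0, X=0, Y=2, Z=1, W=2) weight 1/432
  (U=0, X=0, Y=2, Z=1, W=3) weight 1/432
  (U=0, X=0, Y=2, Z=1, W=4) weight 1/432
  (U=0, X=0, Y=2, Z=2, W=2) weight 1/432
  (U=0, X=0, Y=2, Z=2, W=3) weight 1/432
  (U=0, X=0, Y=2, Z=2, W=4) weight 1/432
  (U=0, X=0, Y=2, Z=3, W=2) weight 1/432
  (U=0, X=0, Y=2, Z=3, W=3) weight 1/432
  (U=1, X=0, Y=1, Z=1, W=2) weight 1/144
  (U=2, X=0, Y=0, Z=1, W=2) weight 1/324
  … 98 more
Group by U:
  weight(U=0) = 5/126
  weight(U=1) = 19/84
  weight(U=2) = 19/189
Total weight = 5/126 + 19/84 + 19/189 = 277/756
P(U=0 | obs) = 5/126 / 277/756 = 30/277
P(U=1 | obs) = 19/84 / 277/756 = 171/277
P(U=2 | obs) = 19/189 / 277/756 = 76/277

P(U = 2 | obs) = 76/277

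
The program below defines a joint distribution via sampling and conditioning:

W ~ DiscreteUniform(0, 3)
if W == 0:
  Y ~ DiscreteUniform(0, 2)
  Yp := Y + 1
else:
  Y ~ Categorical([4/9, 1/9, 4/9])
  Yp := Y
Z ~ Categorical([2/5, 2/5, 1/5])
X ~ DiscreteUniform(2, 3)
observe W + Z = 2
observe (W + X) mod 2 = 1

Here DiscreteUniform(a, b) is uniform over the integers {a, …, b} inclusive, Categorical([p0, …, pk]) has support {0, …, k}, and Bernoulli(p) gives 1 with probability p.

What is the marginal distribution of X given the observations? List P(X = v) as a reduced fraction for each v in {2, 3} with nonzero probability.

P(X=2) = 2/5, P(X=3) = 3/5

Enumerate traces; 9 have nonzero weight after conditioning:
  (W=0, Y=0, Z=2, X=3) weight 1/120
  (W=0, Y=1, Z=2, X=3) weight 1/120
  (W=0, Y=2, Z=2, X=3) weight 1/120
  (W=1, Y=0, Z=1, X=2) weight 1/45
  (W=1, Y=1, Z=1, X=2) weight 1/180
  (W=1, Y=2, Z=1, X=2) weight 1/45
  (W=2, Y=0, Z=0, X=3) weight 1/45
  (W=2, Y=1, Z=0, X=3) weight 1/180
  … 1 more
Group by X:
  weight(X=2) = 1/20
  weight(X=3) = 3/40
Total weight = 1/20 + 3/40 = 1/8
P(X=2 | obs) = 1/20 / 1/8 = 2/5
P(X=3 | obs) = 3/40 / 1/8 = 3/5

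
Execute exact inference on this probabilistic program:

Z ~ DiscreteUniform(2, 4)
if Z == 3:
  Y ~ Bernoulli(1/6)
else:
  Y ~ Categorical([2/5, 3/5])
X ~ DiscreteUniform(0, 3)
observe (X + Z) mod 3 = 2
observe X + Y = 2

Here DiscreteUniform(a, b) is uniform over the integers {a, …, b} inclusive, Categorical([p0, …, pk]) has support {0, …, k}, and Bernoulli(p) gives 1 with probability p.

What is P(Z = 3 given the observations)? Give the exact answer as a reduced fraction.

P(Z = 3 | obs) = 25/43

Enumerate traces; 2 have nonzero weight after conditioning:
  (Z=3, Y=0, X=2) weight 5/72
  (Z=4, Y=1, X=1) weight 1/20
Group by Z:
  weight(Z=3) = 5/72
  weight(Z=4) = 1/20
Total weight = 5/72 + 1/20 = 43/360
P(Z=3 | obs) = 5/72 / 43/360 = 25/43
P(Z=4 | obs) = 1/20 / 43/360 = 18/43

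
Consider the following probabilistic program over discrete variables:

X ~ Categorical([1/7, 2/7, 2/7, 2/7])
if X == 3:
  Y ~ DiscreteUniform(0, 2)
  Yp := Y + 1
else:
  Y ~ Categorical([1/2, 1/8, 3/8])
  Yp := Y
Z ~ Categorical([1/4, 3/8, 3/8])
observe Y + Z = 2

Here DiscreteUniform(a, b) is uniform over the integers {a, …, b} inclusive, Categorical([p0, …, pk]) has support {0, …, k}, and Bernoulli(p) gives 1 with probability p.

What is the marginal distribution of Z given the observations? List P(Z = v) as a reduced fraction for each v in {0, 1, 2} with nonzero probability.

P(Z=0) = 122/443, P(Z=1) = 93/443, P(Z=2) = 228/443

Enumerate traces; 12 have nonzero weight after conditioning:
  (X=0, Y=0, Z=2) weight 3/112
  (X=0, Y=1, Z=1) weight 3/448
  (X=0, Y=2, Z=0) weight 3/224
  (X=1, Y=0, Z=2) weight 3/56
  (X=1, Y=1, Z=1) weight 3/224
  (X=1, Y=2, Z=0) weight 3/112
  (X=2, Y=0, Z=2) weight 3/56
  (X=2, Y=1, Z=1) weight 3/224
  … 4 more
Group by Z:
  weight(Z=0) = 61/672
  weight(Z=1) = 31/448
  weight(Z=2) = 19/112
Total weight = 61/672 + 31/448 + 19/112 = 443/1344
P(Z=0 | obs) = 61/672 / 443/1344 = 122/443
P(Z=1 | obs) = 31/448 / 443/1344 = 93/443
P(Z=2 | obs) = 19/112 / 443/1344 = 228/443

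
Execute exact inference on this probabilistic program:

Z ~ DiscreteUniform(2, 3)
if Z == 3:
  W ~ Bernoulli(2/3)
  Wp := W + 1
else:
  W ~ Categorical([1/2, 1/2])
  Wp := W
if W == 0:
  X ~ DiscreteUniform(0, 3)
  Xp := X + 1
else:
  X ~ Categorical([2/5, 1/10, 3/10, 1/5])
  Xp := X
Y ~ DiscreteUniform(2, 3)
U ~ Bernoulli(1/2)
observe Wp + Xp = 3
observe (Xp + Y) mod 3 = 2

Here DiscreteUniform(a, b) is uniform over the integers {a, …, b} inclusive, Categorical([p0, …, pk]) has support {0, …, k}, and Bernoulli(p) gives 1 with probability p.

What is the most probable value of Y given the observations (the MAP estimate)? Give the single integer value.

argmax_v P(Y = v | obs) = 3

Enumerate traces; 6 have nonzero weight after conditioning:
  (Z=2, W=0, X=2, Y=2, U=0) weight 1/64
  (Z=2, W=0, X=2, Y=2, U=1) weight 1/64
  (Z=2, W=1, X=2, Y=3, U=0) weight 3/160
  (Z=2, W=1, X=2, Y=3, U=1) weight 3/160
  (Z=3, W=0, X=1, Y=3, U=0) weight 1/96
  (Z=3, W=0, X=1, Y=3, U=1) weight 1/96
Group by Y:
  weight(Y=2) = 1/32
  weight(Y=3) = 7/120
Total weight = 1/32 + 7/120 = 43/480
P(Y=2 | obs) = 1/32 / 43/480 = 15/43
P(Y=3 | obs) = 7/120 / 43/480 = 28/43
argmax = 3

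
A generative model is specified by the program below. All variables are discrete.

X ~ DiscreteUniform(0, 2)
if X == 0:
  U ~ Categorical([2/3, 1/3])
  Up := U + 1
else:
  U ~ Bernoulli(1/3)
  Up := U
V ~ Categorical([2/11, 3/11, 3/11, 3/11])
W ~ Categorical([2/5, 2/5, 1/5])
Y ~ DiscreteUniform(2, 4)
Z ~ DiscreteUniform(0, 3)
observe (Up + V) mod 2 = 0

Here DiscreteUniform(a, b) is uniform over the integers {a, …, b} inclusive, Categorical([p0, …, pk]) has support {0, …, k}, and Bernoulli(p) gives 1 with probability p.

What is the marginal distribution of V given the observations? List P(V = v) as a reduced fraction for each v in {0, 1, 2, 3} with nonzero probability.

Enumerate traces; 432 have nonzero weight after conditioning:
  (X=0, U=0, V=1, W=0, Y=2, Z=0) weight 1/495
  (X=0, U=0, V=1, W=0, Y=2, Z=1) weight 1/495
  (X=0, U=0, V=1, W=0, Y=2, Z=2) weight 1/495
  (X=0, U=0, V=1, W=0, Y=2, Z=3) weight 1/495
  (X=0, U=0, V=1, W=0, Y=3, Z=0) weight 1/495
  (X=0, U=0, V=1, W=0, Y=3, Z=1) weight 1/495
  (X=0, U=0, V=1, W=0, Y=3, Z=2) weight 1/495
  (X=0, U=0, V=1, W=0, Y=3, Z=3) weight 1/495
  (X=0, U=0, V=3, W=0, Y=2, Z=0) weight 1/495
  (X=0, U=1, V=0, W=0, Y=2, Z=0) weight 1/1485
  … 422 more
Group by V:
  weight(V=0) = 10/99
  weight(V=1) = 4/33
  weight(V=2) = 5/33
  weight(V=3) = 4/33
Total weight = 10/99 + 4/33 + 5/33 + 4/33 = 49/99
P(V=0 | obs) = 10/99 / 49/99 = 10/49
P(V=1 | obs) = 4/33 / 49/99 = 12/49
P(V=2 | obs) = 5/33 / 49/99 = 15/49
P(V=3 | obs) = 4/33 / 49/99 = 12/49

P(V=0) = 10/49, P(V=1) = 12/49, P(V=2) = 15/49, P(V=3) = 12/49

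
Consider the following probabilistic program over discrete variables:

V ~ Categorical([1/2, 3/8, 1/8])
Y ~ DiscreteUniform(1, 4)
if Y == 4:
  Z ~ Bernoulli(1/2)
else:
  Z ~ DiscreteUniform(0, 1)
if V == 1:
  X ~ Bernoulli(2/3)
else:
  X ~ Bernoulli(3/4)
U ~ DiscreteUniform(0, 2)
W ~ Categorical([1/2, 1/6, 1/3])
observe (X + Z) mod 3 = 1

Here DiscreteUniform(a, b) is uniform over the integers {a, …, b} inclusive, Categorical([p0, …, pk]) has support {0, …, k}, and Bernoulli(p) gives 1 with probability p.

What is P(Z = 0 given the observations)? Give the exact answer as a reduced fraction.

Enumerate traces; 216 have nonzero weight after conditioning:
  (V=0, Y=1, Z=0, X=1, U=0, W=0) weight 1/128
  (V=0, Y=1, Z=0, X=1, U=0, W=1) weight 1/384
  (V=0, Y=1, Z=0, X=1, U=0, W=2) weight 1/192
  (V=0, Y=1, Z=0, X=1, U=1, W=0) weight 1/128
  (V=0, Y=1, Z=0, X=1, U=1, W=1) weight 1/384
  (V=0, Y=1, Z=0, X=1, U=1, W=2) weight 1/192
  (V=0, Y=1, Z=0, X=1, U=2, W=0) weight 1/128
  (V=0, Y=1, Z=0, X=1, U=2, W=1) weight 1/384
  (V=0, Y=1, Z=1, X=0, U=0, W=0) weight 1/384
  … 207 more
Group by Z:
  weight(Z=0) = 23/64
  weight(Z=1) = 9/64
Total weight = 23/64 + 9/64 = 1/2
P(Z=0 | obs) = 23/64 / 1/2 = 23/32
P(Z=1 | obs) = 9/64 / 1/2 = 9/32

P(Z = 0 | obs) = 23/32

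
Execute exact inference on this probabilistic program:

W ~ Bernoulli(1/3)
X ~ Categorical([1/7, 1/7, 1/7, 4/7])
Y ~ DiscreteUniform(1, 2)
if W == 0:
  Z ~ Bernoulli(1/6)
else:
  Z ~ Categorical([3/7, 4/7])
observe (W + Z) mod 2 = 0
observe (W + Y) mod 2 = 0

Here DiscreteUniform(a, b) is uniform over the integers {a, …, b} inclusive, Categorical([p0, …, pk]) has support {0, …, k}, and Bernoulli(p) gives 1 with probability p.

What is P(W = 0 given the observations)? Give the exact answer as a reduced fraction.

P(W = 0 | obs) = 35/47

Enumerate traces; 8 have nonzero weight after conditioning:
  (W=0, X=0, Y=2, Z=0) weight 5/126
  (W=0, X=1, Y=2, Z=0) weight 5/126
  (W=0, X=2, Y=2, Z=0) weight 5/126
  (W=0, X=3, Y=2, Z=0) weight 10/63
  (W=1, X=0, Y=1, Z=1) weight 2/147
  (W=1, X=1, Y=1, Z=1) weight 2/147
  (W=1, X=2, Y=1, Z=1) weight 2/147
  (W=1, X=3, Y=1, Z=1) weight 8/147
Group by W:
  weight(W=0) = 5/18
  weight(W=1) = 2/21
Total weight = 5/18 + 2/21 = 47/126
P(W=0 | obs) = 5/18 / 47/126 = 35/47
P(W=1 | obs) = 2/21 / 47/126 = 12/47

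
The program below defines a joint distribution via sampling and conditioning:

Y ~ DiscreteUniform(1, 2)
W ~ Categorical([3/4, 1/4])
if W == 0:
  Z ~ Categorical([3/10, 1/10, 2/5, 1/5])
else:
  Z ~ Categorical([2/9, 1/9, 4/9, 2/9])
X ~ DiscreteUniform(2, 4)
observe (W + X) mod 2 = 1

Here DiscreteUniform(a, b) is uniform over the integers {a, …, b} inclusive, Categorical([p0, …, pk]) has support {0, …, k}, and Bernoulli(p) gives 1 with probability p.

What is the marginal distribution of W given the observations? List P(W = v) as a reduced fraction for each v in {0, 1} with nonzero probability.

P(W=0) = 3/5, P(W=1) = 2/5

Enumerate traces; 24 have nonzero weight after conditioning:
  (Y=1, W=0, Z=0, X=3) weight 3/80
  (Y=1, W=0, Z=1, X=3) weight 1/80
  (Y=1, W=0, Z=2, X=3) weight 1/20
  (Y=1, W=0, Z=3, X=3) weight 1/40
  (Y=1, W=1, Z=0, X=2) weight 1/108
  (Y=1, W=1, Z=0, X=4) weight 1/108
  (Y=1, W=1, Z=1, X=2) weight 1/216
  (Y=1, W=1, Z=1, X=4) weight 1/216
  … 16 more
Group by W:
  weight(W=0) = 1/4
  weight(W=1) = 1/6
Total weight = 1/4 + 1/6 = 5/12
P(W=0 | obs) = 1/4 / 5/12 = 3/5
P(W=1 | obs) = 1/6 / 5/12 = 2/5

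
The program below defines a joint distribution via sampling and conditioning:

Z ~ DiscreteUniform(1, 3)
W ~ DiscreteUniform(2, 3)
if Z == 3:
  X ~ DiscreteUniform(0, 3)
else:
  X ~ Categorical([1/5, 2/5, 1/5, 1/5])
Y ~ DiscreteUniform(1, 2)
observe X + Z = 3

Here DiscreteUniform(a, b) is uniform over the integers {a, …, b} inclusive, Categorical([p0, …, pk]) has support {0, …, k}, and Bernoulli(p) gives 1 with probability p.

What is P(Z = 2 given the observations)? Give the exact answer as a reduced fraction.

Enumerate traces; 12 have nonzero weight after conditioning:
  (Z=1, W=2, X=2, Y=1) weight 1/60
  (Z=1, W=2, X=2, Y=2) weight 1/60
  (Z=1, W=3, X=2, Y=1) weight 1/60
  (Z=1, W=3, X=2, Y=2) weight 1/60
  (Z=2, W=2, X=1, Y=1) weight 1/30
  (Z=2, W=2, X=1, Y=2) weight 1/30
  (Z=2, W=3, X=1, Y=1) weight 1/30
  (Z=2, W=3, X=1, Y=2) weight 1/30
  (Z=3, W=2, X=0, Y=1) weight 1/48
  … 3 more
Group by Z:
  weight(Z=1) = 1/15
  weight(Z=2) = 2/15
  weight(Z=3) = 1/12
Total weight = 1/15 + 2/15 + 1/12 = 17/60
P(Z=1 | obs) = 1/15 / 17/60 = 4/17
P(Z=2 | obs) = 2/15 / 17/60 = 8/17
P(Z=3 | obs) = 1/12 / 17/60 = 5/17

P(Z = 2 | obs) = 8/17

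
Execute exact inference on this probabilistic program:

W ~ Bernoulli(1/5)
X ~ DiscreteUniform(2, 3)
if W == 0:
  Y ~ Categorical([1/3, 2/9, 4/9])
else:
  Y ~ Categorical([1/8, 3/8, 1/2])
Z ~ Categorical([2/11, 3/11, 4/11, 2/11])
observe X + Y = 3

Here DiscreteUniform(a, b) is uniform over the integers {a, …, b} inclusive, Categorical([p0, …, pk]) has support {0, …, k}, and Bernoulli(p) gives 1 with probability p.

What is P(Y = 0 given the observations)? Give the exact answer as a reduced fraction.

Enumerate traces; 16 have nonzero weight after conditioning:
  (W=0, X=2, Y=1, Z=0) weight 8/495
  (W=0, X=2, Y=1, Z=1) weight 4/165
  (W=0, X=2, Y=1, Z=2) weight 16/495
  (W=0, X=2, Y=1, Z=3) weight 8/495
  (W=0, X=3, Y=0, Z=0) weight 4/165
  (W=0, X=3, Y=0, Z=1) weight 2/55
  (W=0, X=3, Y=0, Z=2) weight 8/165
  (W=0, X=3, Y=0, Z=3) weight 4/165
  … 8 more
Group by Y:
  weight(Y=0) = 7/48
  weight(Y=1) = 91/720
Total weight = 7/48 + 91/720 = 49/180
P(Y=0 | obs) = 7/48 / 49/180 = 15/28
P(Y=1 | obs) = 91/720 / 49/180 = 13/28

P(Y = 0 | obs) = 15/28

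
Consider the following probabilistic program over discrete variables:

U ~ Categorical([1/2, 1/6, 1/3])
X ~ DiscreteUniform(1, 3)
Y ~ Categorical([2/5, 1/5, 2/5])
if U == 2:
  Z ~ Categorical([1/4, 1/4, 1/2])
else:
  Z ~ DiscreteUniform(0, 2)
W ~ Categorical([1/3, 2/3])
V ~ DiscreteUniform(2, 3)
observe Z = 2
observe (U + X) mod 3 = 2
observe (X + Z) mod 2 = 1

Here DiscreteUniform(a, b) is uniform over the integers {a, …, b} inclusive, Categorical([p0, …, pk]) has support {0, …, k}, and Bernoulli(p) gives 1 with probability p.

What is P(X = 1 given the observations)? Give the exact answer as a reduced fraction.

P(X = 1 | obs) = 1/4

Enumerate traces; 24 have nonzero weight after conditioning:
  (U=1, X=1, Y=0, Z=2, W=0, V=2) weight 1/810
  (U=1, X=1, Y=0, Z=2, W=0, V=3) weight 1/810
  (U=1, X=1, Y=0, Z=2, W=1, V=2) weight 1/405
  (U=1, X=1, Y=0, Z=2, W=1, V=3) weight 1/405
  (U=1, X=1, Y=1, Z=2, W=0, V=2) weight 1/1620
  (U=1, X=1, Y=1, Z=2, W=0, V=3) weight 1/1620
  (U=1, X=1, Y=1, Z=2, W=1, V=2) weight 1/810
  (U=1, X=1, Y=1, Z=2, W=1, V=3) weight 1/810
  (U=2, X=3, Y=0, Z=2, W=0, V=2) weight 1/270
  … 15 more
Group by X:
  weight(X=1) = 1/54
  weight(X=3) = 1/18
Total weight = 1/54 + 1/18 = 2/27
P(X=1 | obs) = 1/54 / 2/27 = 1/4
P(X=3 | obs) = 1/18 / 2/27 = 3/4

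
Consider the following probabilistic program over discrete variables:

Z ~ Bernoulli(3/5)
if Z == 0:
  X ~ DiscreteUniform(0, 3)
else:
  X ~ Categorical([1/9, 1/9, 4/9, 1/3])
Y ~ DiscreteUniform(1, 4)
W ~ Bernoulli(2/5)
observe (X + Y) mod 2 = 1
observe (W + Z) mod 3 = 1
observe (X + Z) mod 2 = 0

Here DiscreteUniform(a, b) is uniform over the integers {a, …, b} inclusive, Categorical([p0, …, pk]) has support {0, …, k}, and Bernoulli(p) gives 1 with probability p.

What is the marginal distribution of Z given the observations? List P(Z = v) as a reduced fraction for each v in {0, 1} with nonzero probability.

P(Z=0) = 1/3, P(Z=1) = 2/3

Enumerate traces; 8 have nonzero weight after conditioning:
  (Z=0, X=0, Y=1, W=1) weight 1/100
  (Z=0, X=0, Y=3, W=1) weight 1/100
  (Z=0, X=2, Y=1, W=1) weight 1/100
  (Z=0, X=2, Y=3, W=1) weight 1/100
  (Z=1, X=1, Y=2, W=0) weight 1/100
  (Z=1, X=1, Y=4, W=0) weight 1/100
  (Z=1, X=3, Y=2, W=0) weight 3/100
  (Z=1, X=3, Y=4, W=0) weight 3/100
Group by Z:
  weight(Z=0) = 1/25
  weight(Z=1) = 2/25
Total weight = 1/25 + 2/25 = 3/25
P(Z=0 | obs) = 1/25 / 3/25 = 1/3
P(Z=1 | obs) = 2/25 / 3/25 = 2/3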